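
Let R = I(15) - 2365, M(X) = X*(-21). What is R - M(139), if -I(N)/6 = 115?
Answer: -136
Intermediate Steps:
I(N) = -690 (I(N) = -6*115 = -690)
M(X) = -21*X
R = -3055 (R = -690 - 2365 = -3055)
R - M(139) = -3055 - (-21)*139 = -3055 - 1*(-2919) = -3055 + 2919 = -136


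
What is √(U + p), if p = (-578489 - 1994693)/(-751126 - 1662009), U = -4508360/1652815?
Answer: I*√1057148823319077846331270/797693145005 ≈ 1.2889*I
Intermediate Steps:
U = -901672/330563 (U = -4508360*1/1652815 = -901672/330563 ≈ -2.7277)
p = 2573182/2413135 (p = -2573182/(-2413135) = -2573182*(-1/2413135) = 2573182/2413135 ≈ 1.0663)
√(U + p) = √(-901672/330563 + 2573182/2413135) = √(-1325257500254/797693145005) = I*√1057148823319077846331270/797693145005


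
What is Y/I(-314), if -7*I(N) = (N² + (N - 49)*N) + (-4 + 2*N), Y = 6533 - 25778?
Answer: 19245/30278 ≈ 0.63561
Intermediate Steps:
Y = -19245
I(N) = 4/7 - 2*N/7 - N²/7 - N*(-49 + N)/7 (I(N) = -((N² + (N - 49)*N) + (-4 + 2*N))/7 = -((N² + (-49 + N)*N) + (-4 + 2*N))/7 = -((N² + N*(-49 + N)) + (-4 + 2*N))/7 = -(-4 + N² + 2*N + N*(-49 + N))/7 = 4/7 - 2*N/7 - N²/7 - N*(-49 + N)/7)
Y/I(-314) = -19245/(4/7 - 2/7*(-314)² + (47/7)*(-314)) = -19245/(4/7 - 2/7*98596 - 14758/7) = -19245/(4/7 - 197192/7 - 14758/7) = -19245/(-30278) = -19245*(-1/30278) = 19245/30278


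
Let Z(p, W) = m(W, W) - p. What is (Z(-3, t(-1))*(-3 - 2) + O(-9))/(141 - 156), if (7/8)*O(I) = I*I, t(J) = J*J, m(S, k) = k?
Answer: -508/105 ≈ -4.8381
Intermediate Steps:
t(J) = J²
O(I) = 8*I²/7 (O(I) = 8*(I*I)/7 = 8*I²/7)
Z(p, W) = W - p
(Z(-3, t(-1))*(-3 - 2) + O(-9))/(141 - 156) = (((-1)² - 1*(-3))*(-3 - 2) + (8/7)*(-9)²)/(141 - 156) = ((1 + 3)*(-5) + (8/7)*81)/(-15) = (4*(-5) + 648/7)*(-1/15) = (-20 + 648/7)*(-1/15) = (508/7)*(-1/15) = -508/105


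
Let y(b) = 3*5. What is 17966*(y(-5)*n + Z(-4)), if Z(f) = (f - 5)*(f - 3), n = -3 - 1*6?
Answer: -1293552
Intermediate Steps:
y(b) = 15
n = -9 (n = -3 - 6 = -9)
Z(f) = (-5 + f)*(-3 + f)
17966*(y(-5)*n + Z(-4)) = 17966*(15*(-9) + (15 + (-4)² - 8*(-4))) = 17966*(-135 + (15 + 16 + 32)) = 17966*(-135 + 63) = 17966*(-72) = -1293552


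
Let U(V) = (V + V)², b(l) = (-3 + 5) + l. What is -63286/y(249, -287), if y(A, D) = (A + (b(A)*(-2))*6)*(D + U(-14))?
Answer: 63286/1373211 ≈ 0.046086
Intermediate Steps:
b(l) = 2 + l
U(V) = 4*V² (U(V) = (2*V)² = 4*V²)
y(A, D) = (-24 - 11*A)*(784 + D) (y(A, D) = (A + ((2 + A)*(-2))*6)*(D + 4*(-14)²) = (A + (-4 - 2*A)*6)*(D + 4*196) = (A + (-24 - 12*A))*(D + 784) = (-24 - 11*A)*(784 + D))
-63286/y(249, -287) = -63286/(-18816 - 8624*249 + 249*(-287) - 12*(-287)*(2 + 249)) = -63286/(-18816 - 2147376 - 71463 - 12*(-287)*251) = -63286/(-18816 - 2147376 - 71463 + 864444) = -63286/(-1373211) = -63286*(-1/1373211) = 63286/1373211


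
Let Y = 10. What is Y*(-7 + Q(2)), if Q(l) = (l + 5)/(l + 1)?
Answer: -140/3 ≈ -46.667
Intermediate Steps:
Q(l) = (5 + l)/(1 + l)
Y*(-7 + Q(2)) = 10*(-7 + (5 + 2)/(1 + 2)) = 10*(-7 + 7/3) = 10*(-14/3) = -140/3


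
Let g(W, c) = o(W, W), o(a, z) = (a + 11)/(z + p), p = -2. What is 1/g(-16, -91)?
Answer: 18/5 ≈ 3.6000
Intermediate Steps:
o(a, z) = (11 + a)/(-2 + z) (o(a, z) = (a + 11)/(z - 2) = (11 + a)/(-2 + z))
g(W, c) = (11 + W)/(-2 + W)
1/g(-16, -91) = 1/((11 - 16)/(-2 - 16)) = 1/(-5/(-18)) = 1/(-1/18*(-5)) = 1/(5/18) = 18/5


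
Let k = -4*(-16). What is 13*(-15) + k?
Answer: -131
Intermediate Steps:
k = 64
13*(-15) + k = 13*(-15) + 64 = -195 + 64 = -131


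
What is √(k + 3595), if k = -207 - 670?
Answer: 3*√302 ≈ 52.134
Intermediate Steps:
k = -877
√(k + 3595) = √(-877 + 3595) = √2718 = 3*√302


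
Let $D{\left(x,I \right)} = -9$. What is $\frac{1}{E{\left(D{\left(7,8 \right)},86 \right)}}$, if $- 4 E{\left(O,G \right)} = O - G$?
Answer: $\frac{4}{95} \approx 0.042105$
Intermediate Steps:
$E{\left(O,G \right)} = - \frac{O}{4} + \frac{G}{4}$ ($E{\left(O,G \right)} = - \frac{O - G}{4} = - \frac{O}{4} + \frac{G}{4}$)
$\frac{1}{E{\left(D{\left(7,8 \right)},86 \right)}} = \frac{1}{\left(- \frac{1}{4}\right) \left(-9\right) + \frac{1}{4} \cdot 86} = \frac{1}{\frac{9}{4} + \frac{43}{2}} = \frac{1}{\frac{95}{4}} = \frac{4}{95}$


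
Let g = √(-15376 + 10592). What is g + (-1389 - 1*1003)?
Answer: -2392 + 4*I*√299 ≈ -2392.0 + 69.167*I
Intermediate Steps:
g = 4*I*√299 (g = √(-4784) = 4*I*√299 ≈ 69.167*I)
g + (-1389 - 1*1003) = 4*I*√299 + (-1389 - 1*1003) = 4*I*√299 + (-1389 - 1003) = 4*I*√299 - 2392 = -2392 + 4*I*√299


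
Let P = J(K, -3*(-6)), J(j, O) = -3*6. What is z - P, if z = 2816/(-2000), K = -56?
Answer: 2074/125 ≈ 16.592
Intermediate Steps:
z = -176/125 (z = 2816*(-1/2000) = -176/125 ≈ -1.4080)
J(j, O) = -18
P = -18
z - P = -176/125 - 1*(-18) = -176/125 + 18 = 2074/125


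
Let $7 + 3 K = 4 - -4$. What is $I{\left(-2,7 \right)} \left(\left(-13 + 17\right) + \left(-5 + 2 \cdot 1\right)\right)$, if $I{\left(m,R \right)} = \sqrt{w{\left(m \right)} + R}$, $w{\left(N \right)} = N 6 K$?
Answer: $\sqrt{3} \approx 1.732$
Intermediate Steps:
$K = \frac{1}{3}$ ($K = - \frac{7}{3} + \frac{4 - -4}{3} = - \frac{7}{3} + \frac{4 + 4}{3} = - \frac{7}{3} + \frac{1}{3} \cdot 8 = - \frac{7}{3} + \frac{8}{3} = \frac{1}{3} \approx 0.33333$)
$w{\left(N \right)} = 2 N$ ($w{\left(N \right)} = N 6 \cdot \frac{1}{3} = 6 N \frac{1}{3} = 2 N$)
$I{\left(m,R \right)} = \sqrt{R + 2 m}$ ($I{\left(m,R \right)} = \sqrt{2 m + R} = \sqrt{R + 2 m}$)
$I{\left(-2,7 \right)} \left(\left(-13 + 17\right) + \left(-5 + 2 \cdot 1\right)\right) = \sqrt{7 + 2 \left(-2\right)} \left(\left(-13 + 17\right) + \left(-5 + 2 \cdot 1\right)\right) = \sqrt{7 - 4} \left(4 + \left(-5 + 2\right)\right) = \sqrt{3} \left(4 - 3\right) = \sqrt{3} \cdot 1 = \sqrt{3}$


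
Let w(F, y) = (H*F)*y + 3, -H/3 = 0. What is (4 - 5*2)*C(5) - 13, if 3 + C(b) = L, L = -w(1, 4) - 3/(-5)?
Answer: 97/5 ≈ 19.400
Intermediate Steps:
H = 0 (H = -3*0 = 0)
w(F, y) = 3 (w(F, y) = (0*F)*y + 3 = 0*y + 3 = 0 + 3 = 3)
L = -12/5 (L = -1*3 - 3/(-5) = -3 - 3*(-⅕) = -3 + ⅗ = -12/5 ≈ -2.4000)
C(b) = -27/5 (C(b) = -3 - 12/5 = -27/5)
(4 - 5*2)*C(5) - 13 = (4 - 5*2)*(-27/5) - 13 = (4 - 10)*(-27/5) - 13 = -6*(-27/5) - 13 = 162/5 - 13 = 97/5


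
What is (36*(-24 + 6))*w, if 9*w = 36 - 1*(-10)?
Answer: -3312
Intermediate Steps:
w = 46/9 (w = (36 - 1*(-10))/9 = (36 + 10)/9 = (⅑)*46 = 46/9 ≈ 5.1111)
(36*(-24 + 6))*w = (36*(-24 + 6))*(46/9) = (36*(-18))*(46/9) = -648*46/9 = -3312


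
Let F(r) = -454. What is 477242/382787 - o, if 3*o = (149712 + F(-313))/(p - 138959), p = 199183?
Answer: 14545122289/34579446432 ≈ 0.42063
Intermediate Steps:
o = 74629/90336 (o = ((149712 - 454)/(199183 - 138959))/3 = (149258/60224)/3 = (149258*(1/60224))/3 = (⅓)*(74629/30112) = 74629/90336 ≈ 0.82613)
477242/382787 - o = 477242/382787 - 1*74629/90336 = 477242*(1/382787) - 74629/90336 = 477242/382787 - 74629/90336 = 14545122289/34579446432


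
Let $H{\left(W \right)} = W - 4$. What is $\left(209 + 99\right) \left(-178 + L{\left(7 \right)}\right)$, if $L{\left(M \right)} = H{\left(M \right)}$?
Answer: $-53900$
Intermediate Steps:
$H{\left(W \right)} = -4 + W$ ($H{\left(W \right)} = W - 4 = -4 + W$)
$L{\left(M \right)} = -4 + M$
$\left(209 + 99\right) \left(-178 + L{\left(7 \right)}\right) = \left(209 + 99\right) \left(-178 + \left(-4 + 7\right)\right) = 308 \left(-178 + 3\right) = 308 \left(-175\right) = -53900$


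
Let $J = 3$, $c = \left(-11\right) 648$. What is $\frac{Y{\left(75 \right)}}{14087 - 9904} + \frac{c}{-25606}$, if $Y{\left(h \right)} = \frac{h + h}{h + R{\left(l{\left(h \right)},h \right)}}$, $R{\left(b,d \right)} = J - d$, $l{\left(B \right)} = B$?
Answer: $\frac{15548362}{53554949} \approx 0.29033$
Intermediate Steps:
$c = -7128$
$R{\left(b,d \right)} = 3 - d$
$Y{\left(h \right)} = \frac{2 h}{3}$ ($Y{\left(h \right)} = \frac{h + h}{h - \left(-3 + h\right)} = \frac{2 h}{3}$)
$\frac{Y{\left(75 \right)}}{14087 - 9904} + \frac{c}{-25606} = \frac{\frac{2}{3} \cdot 75}{14087 - 9904} - \frac{7128}{-25606} = \frac{50}{14087 - 9904} - - \frac{3564}{12803} = \frac{50}{4183} + \frac{3564}{12803} = \frac{15548362}{53554949}$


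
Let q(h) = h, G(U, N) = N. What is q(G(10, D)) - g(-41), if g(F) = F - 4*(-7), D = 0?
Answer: 13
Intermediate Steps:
g(F) = 28 + F (g(F) = F + 28 = 28 + F)
q(G(10, D)) - g(-41) = 0 - (28 - 41) = 0 - 1*(-13) = 0 + 13 = 13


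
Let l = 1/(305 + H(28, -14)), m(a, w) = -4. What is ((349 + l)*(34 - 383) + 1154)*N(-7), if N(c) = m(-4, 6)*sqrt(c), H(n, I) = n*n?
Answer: 525539728*I*sqrt(7)/1089 ≈ 1.2768e+6*I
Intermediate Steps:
H(n, I) = n**2
l = 1/1089 (l = 1/(305 + 28**2) = 1/(305 + 784) = 1/1089 ≈ 0.00091827)
N(c) = -4*sqrt(c)
((349 + l)*(34 - 383) + 1154)*N(-7) = ((349 + 1/1089)*(34 - 383) + 1154)*(-4*I*sqrt(7)) = ((380062/1089)*(-349) + 1154)*(-4*I*sqrt(7)) = (-132641638/1089 + 1154)*(-4*I*sqrt(7)) = -(-525539728)*I*sqrt(7)/1089 = 525539728*I*sqrt(7)/1089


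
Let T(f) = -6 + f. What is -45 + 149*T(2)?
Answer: -641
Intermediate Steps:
-45 + 149*T(2) = -45 + 149*(-6 + 2) = -45 + 149*(-4) = -45 - 596 = -641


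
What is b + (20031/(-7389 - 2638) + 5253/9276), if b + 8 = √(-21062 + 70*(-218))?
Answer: -292406447/31003484 + I*√36322 ≈ -9.4314 + 190.58*I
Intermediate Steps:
b = -8 + I*√36322 (b = -8 + √(-21062 + 70*(-218)) = -8 + √(-21062 - 15260) = -8 + √(-36322) = -8 + I*√36322 ≈ -8.0 + 190.58*I)
b + (20031/(-7389 - 2638) + 5253/9276) = (-8 + I*√36322) + (20031/(-7389 - 2638) + 5253/9276) = (-8 + I*√36322) + (20031/(-10027) + 5253*(1/9276)) = (-8 + I*√36322) + (20031*(-1/10027) + 1751/3092) = (-8 + I*√36322) + (-20031/10027 + 1751/3092) = (-8 + I*√36322) - 44378575/31003484 = -292406447/31003484 + I*√36322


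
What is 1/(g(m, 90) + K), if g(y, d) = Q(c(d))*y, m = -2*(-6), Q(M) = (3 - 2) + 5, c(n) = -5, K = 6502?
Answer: 1/6574 ≈ 0.00015211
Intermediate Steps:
Q(M) = 6 (Q(M) = 1 + 5 = 6)
m = 12
g(y, d) = 6*y
1/(g(m, 90) + K) = 1/(6*12 + 6502) = 1/(72 + 6502) = 1/6574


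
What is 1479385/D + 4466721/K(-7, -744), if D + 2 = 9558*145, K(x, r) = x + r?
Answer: -6189353349533/1040816908 ≈ -5946.6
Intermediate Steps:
K(x, r) = r + x
D = 1385908 (D = -2 + 9558*145 = -2 + 1385910 = 1385908)
1479385/D + 4466721/K(-7, -744) = 1479385/1385908 + 4466721/(-744 - 7) = 1479385*(1/1385908) + 4466721/(-751) = 1479385/1385908 + 4466721*(-1/751) = 1479385/1385908 - 4466721/751 = -6189353349533/1040816908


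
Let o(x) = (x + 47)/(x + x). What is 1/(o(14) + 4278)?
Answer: 28/119845 ≈ 0.00023364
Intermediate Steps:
o(x) = (47 + x)/(2*x) (o(x) = (47 + x)/((2*x)) = (47 + x)*(1/(2*x)) = (47 + x)/(2*x))
1/(o(14) + 4278) = 1/((½)*(47 + 14)/14 + 4278) = 1/((½)*(1/14)*61 + 4278) = 1/(61/28 + 4278) = 1/(119845/28) = 28/119845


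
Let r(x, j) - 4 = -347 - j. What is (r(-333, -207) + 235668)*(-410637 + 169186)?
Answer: -56869436932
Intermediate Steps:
r(x, j) = -343 - j (r(x, j) = 4 + (-347 - j) = -343 - j)
(r(-333, -207) + 235668)*(-410637 + 169186) = ((-343 - 1*(-207)) + 235668)*(-410637 + 169186) = ((-343 + 207) + 235668)*(-241451) = (-136 + 235668)*(-241451) = 235532*(-241451) = -56869436932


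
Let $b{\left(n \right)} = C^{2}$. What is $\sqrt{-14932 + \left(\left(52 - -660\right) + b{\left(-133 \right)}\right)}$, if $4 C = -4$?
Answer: $i \sqrt{14219} \approx 119.24 i$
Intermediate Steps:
$C = -1$ ($C = \frac{1}{4} \left(-4\right) = -1$)
$b{\left(n \right)} = 1$ ($b{\left(n \right)} = \left(-1\right)^{2} = 1$)
$\sqrt{-14932 + \left(\left(52 - -660\right) + b{\left(-133 \right)}\right)} = \sqrt{-14932 + \left(\left(52 - -660\right) + 1\right)} = \sqrt{-14932 + \left(\left(52 + 660\right) + 1\right)} = \sqrt{-14932 + \left(712 + 1\right)} = \sqrt{-14932 + 713} = \sqrt{-14219} = i \sqrt{14219}$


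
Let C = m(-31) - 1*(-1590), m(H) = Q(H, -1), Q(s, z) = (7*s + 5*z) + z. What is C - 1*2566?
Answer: -1199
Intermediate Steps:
Q(s, z) = 6*z + 7*s (Q(s, z) = (5*z + 7*s) + z = 6*z + 7*s)
m(H) = -6 + 7*H (m(H) = 6*(-1) + 7*H = -6 + 7*H)
C = 1367 (C = (-6 + 7*(-31)) - 1*(-1590) = (-6 - 217) + 1590 = -223 + 1590 = 1367)
C - 1*2566 = 1367 - 1*2566 = 1367 - 2566 = -1199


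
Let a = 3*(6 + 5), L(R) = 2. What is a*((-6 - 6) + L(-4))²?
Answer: 3300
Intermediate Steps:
a = 33 (a = 3*11 = 33)
a*((-6 - 6) + L(-4))² = 33*((-6 - 6) + 2)² = 33*(-12 + 2)² = 33*(-10)² = 33*100 = 3300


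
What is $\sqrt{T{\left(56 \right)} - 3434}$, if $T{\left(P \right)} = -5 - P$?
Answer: $i \sqrt{3495} \approx 59.119 i$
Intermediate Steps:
$\sqrt{T{\left(56 \right)} - 3434} = \sqrt{\left(-5 - 56\right) - 3434} = \sqrt{-61 - 3434} = \sqrt{-3495} = i \sqrt{3495}$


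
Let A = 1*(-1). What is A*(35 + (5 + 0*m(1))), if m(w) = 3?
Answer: -40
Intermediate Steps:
A = -1
A*(35 + (5 + 0*m(1))) = -(35 + (5 + 0*3)) = -(35 + (5 + 0)) = -(35 + 5) = -1*40 = -40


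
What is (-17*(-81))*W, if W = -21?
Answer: -28917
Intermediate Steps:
(-17*(-81))*W = -17*(-81)*(-21) = 1377*(-21) = -28917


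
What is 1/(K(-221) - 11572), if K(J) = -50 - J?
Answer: -1/11401 ≈ -8.7712e-5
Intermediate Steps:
1/(K(-221) - 11572) = 1/((-50 - 1*(-221)) - 11572) = 1/((-50 + 221) - 11572) = 1/(171 - 11572) = 1/(-11401) = -1/11401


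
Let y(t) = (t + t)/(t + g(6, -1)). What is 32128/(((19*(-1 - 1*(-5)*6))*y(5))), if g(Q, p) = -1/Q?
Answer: 8032/285 ≈ 28.182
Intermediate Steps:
y(t) = 2*t/(-⅙ + t) (y(t) = (t + t)/(t - 1/6) = (2*t)/(t - 1*⅙) = (2*t)/(t - ⅙) = (2*t)/(-⅙ + t) = 2*t/(-⅙ + t))
32128/(((19*(-1 - 1*(-5)*6))*y(5))) = 32128/(((19*(-1 - 1*(-5)*6))*(12*5/(-1 + 6*5)))) = 32128/(((19*(-1 + 5*6))*(12*5/(-1 + 30)))) = 32128/(((19*(-1 + 30))*(12*5/29))) = 32128/(((19*29)*(12*5*(1/29)))) = 32128/((551*(60/29))) = 32128/1140 = 32128*(1/1140) = 8032/285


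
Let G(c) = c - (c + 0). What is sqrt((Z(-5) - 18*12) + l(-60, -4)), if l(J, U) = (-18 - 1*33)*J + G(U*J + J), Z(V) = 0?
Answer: 6*sqrt(79) ≈ 53.329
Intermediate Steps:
G(c) = 0 (G(c) = c - c = 0)
l(J, U) = -51*J (l(J, U) = (-18 - 1*33)*J + 0 = (-18 - 33)*J + 0 = -51*J + 0 = -51*J)
sqrt((Z(-5) - 18*12) + l(-60, -4)) = sqrt((0 - 18*12) - 51*(-60)) = sqrt((0 - 216) + 3060) = sqrt(-216 + 3060) = sqrt(2844) = 6*sqrt(79)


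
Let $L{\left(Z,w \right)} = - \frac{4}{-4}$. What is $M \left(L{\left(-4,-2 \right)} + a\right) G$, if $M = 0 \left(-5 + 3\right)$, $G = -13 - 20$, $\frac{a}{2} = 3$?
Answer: $0$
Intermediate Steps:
$L{\left(Z,w \right)} = 1$ ($L{\left(Z,w \right)} = \left(-4\right) \left(- \frac{1}{4}\right) = 1$)
$a = 6$ ($a = 2 \cdot 3 = 6$)
$G = -33$
$M = 0$ ($M = 0 \left(-2\right) = 0$)
$M \left(L{\left(-4,-2 \right)} + a\right) G = 0 \left(1 + 6\right) \left(-33\right) = 0 \cdot 7 \left(-33\right) = 0 \left(-33\right) = 0$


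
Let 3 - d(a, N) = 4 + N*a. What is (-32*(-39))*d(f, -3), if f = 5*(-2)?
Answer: -38688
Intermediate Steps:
f = -10
d(a, N) = -1 - N*a (d(a, N) = 3 - (4 + N*a) = 3 + (-4 - N*a) = -1 - N*a)
(-32*(-39))*d(f, -3) = (-32*(-39))*(-1 - 1*(-3)*(-10)) = 1248*(-1 - 30) = 1248*(-31) = -38688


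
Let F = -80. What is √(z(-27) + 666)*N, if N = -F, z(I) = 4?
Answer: 80*√670 ≈ 2070.8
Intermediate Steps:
N = 80 (N = -1*(-80) = 80)
√(z(-27) + 666)*N = √(4 + 666)*80 = √670*80 = 80*√670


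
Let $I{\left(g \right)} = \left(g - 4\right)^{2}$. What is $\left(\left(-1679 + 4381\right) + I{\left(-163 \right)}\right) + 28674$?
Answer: $59265$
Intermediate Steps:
$I{\left(g \right)} = \left(-4 + g\right)^{2}$
$\left(\left(-1679 + 4381\right) + I{\left(-163 \right)}\right) + 28674 = \left(\left(-1679 + 4381\right) + \left(-4 - 163\right)^{2}\right) + 28674 = \left(2702 + \left(-167\right)^{2}\right) + 28674 = \left(2702 + 27889\right) + 28674 = 30591 + 28674 = 59265$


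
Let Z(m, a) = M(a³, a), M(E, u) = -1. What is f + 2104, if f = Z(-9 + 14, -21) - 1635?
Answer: 468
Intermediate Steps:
Z(m, a) = -1
f = -1636 (f = -1 - 1635 = -1636)
f + 2104 = -1636 + 2104 = 468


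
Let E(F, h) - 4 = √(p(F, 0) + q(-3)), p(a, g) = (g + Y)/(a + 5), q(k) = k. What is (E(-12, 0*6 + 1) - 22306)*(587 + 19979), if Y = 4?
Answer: -458662932 + 14690*I*√7 ≈ -4.5866e+8 + 38866.0*I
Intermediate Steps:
p(a, g) = (4 + g)/(5 + a) (p(a, g) = (g + 4)/(a + 5) = (4 + g)/(5 + a))
E(F, h) = 4 + √(-3 + 4/(5 + F)) (E(F, h) = 4 + √((4 + 0)/(5 + F) - 3) = 4 + √(4/(5 + F) - 3) = 4 + √(-3 + 4/(5 + F)))
(E(-12, 0*6 + 1) - 22306)*(587 + 19979) = ((4 + √((-11 - 3*(-12))/(5 - 12))) - 22306)*(587 + 19979) = ((4 + √((-11 + 36)/(-7))) - 22306)*20566 = ((4 + √(-⅐*25)) - 22306)*20566 = ((4 + √(-25/7)) - 22306)*20566 = ((4 + 5*I*√7/7) - 22306)*20566 = (-22302 + 5*I*√7/7)*20566 = -458662932 + 14690*I*√7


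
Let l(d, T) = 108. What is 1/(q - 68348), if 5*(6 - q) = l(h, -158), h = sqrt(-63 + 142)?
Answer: -5/341818 ≈ -1.4628e-5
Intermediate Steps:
h = sqrt(79) ≈ 8.8882
q = -78/5 (q = 6 - 1/5*108 = 6 - 108/5 = -78/5 ≈ -15.600)
1/(q - 68348) = 1/(-78/5 - 68348) = 1/(-341818/5) = -5/341818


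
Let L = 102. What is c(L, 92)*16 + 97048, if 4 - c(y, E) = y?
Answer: 95480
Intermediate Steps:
c(y, E) = 4 - y
c(L, 92)*16 + 97048 = (4 - 1*102)*16 + 97048 = (4 - 102)*16 + 97048 = -98*16 + 97048 = -1568 + 97048 = 95480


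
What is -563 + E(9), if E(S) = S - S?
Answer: -563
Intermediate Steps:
E(S) = 0
-563 + E(9) = -563 + 0 = -563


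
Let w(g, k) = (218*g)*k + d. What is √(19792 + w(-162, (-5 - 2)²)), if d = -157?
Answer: I*√1710849 ≈ 1308.0*I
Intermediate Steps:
w(g, k) = -157 + 218*g*k (w(g, k) = (218*g)*k - 157 = 218*g*k - 157 = -157 + 218*g*k)
√(19792 + w(-162, (-5 - 2)²)) = √(19792 + (-157 + 218*(-162)*(-5 - 2)²)) = √(19792 + (-157 + 218*(-162)*(-7)²)) = √(19792 + (-157 + 218*(-162)*49)) = √(19792 + (-157 - 1730484)) = √(19792 - 1730641) = √(-1710849) = I*√1710849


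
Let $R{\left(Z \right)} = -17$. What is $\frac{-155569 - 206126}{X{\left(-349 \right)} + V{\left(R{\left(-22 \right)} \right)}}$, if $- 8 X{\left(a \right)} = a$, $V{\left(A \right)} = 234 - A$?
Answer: $- \frac{2893560}{2357} \approx -1227.6$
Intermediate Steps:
$X{\left(a \right)} = - \frac{a}{8}$
$\frac{-155569 - 206126}{X{\left(-349 \right)} + V{\left(R{\left(-22 \right)} \right)}} = \frac{-155569 - 206126}{\left(- \frac{1}{8}\right) \left(-349\right) + \left(234 - -17\right)} = - \frac{361695}{\frac{349}{8} + \left(234 + 17\right)} = - \frac{361695}{\frac{349}{8} + 251} = - \frac{361695}{\frac{2357}{8}} = \left(-361695\right) \frac{8}{2357} = - \frac{2893560}{2357}$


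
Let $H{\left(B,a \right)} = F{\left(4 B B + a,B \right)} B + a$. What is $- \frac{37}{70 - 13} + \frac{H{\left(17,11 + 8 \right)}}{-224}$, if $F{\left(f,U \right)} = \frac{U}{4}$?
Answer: $- \frac{53957}{51072} \approx -1.0565$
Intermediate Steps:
$F{\left(f,U \right)} = \frac{U}{4}$ ($F{\left(f,U \right)} = U \frac{1}{4} = \frac{U}{4}$)
$H{\left(B,a \right)} = a + \frac{B^{2}}{4}$ ($H{\left(B,a \right)} = \frac{B}{4} B + a = \frac{B^{2}}{4} + a = a + \frac{B^{2}}{4}$)
$- \frac{37}{70 - 13} + \frac{H{\left(17,11 + 8 \right)}}{-224} = - \frac{37}{70 - 13} + \frac{\left(11 + 8\right) + \frac{17^{2}}{4}}{-224} = - \frac{37}{57} + \left(19 + \frac{1}{4} \cdot 289\right) \left(- \frac{1}{224}\right) = \left(-37\right) \frac{1}{57} + \left(19 + \frac{289}{4}\right) \left(- \frac{1}{224}\right) = - \frac{37}{57} + \frac{365}{4} \left(- \frac{1}{224}\right) = - \frac{37}{57} - \frac{365}{896} = - \frac{53957}{51072}$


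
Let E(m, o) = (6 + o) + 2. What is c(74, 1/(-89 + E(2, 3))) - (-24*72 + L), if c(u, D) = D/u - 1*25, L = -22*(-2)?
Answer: 9575747/5772 ≈ 1659.0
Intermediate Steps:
E(m, o) = 8 + o
L = 44
c(u, D) = -25 + D/u (c(u, D) = D/u - 25 = -25 + D/u)
c(74, 1/(-89 + E(2, 3))) - (-24*72 + L) = (-25 + 1/((-89 + (8 + 3))*74)) - (-24*72 + 44) = (-25 + (1/74)/(-89 + 11)) - (-1728 + 44) = (-25 + (1/74)/(-78)) - 1*(-1684) = (-25 - 1/78*1/74) + 1684 = (-25 - 1/5772) + 1684 = -144301/5772 + 1684 = 9575747/5772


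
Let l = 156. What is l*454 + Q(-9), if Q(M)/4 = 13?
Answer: 70876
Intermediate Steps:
Q(M) = 52 (Q(M) = 4*13 = 52)
l*454 + Q(-9) = 156*454 + 52 = 70824 + 52 = 70876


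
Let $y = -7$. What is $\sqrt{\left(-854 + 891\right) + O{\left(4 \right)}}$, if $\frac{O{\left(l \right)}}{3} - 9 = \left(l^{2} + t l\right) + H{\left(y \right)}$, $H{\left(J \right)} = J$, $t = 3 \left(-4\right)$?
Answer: $i \sqrt{53} \approx 7.2801 i$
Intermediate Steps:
$t = -12$
$O{\left(l \right)} = 6 - 36 l + 3 l^{2}$ ($O{\left(l \right)} = 27 + 3 \left(\left(l^{2} - 12 l\right) - 7\right) = 27 + 3 \left(-7 + l^{2} - 12 l\right) = 27 - \left(21 - 3 l^{2} + 36 l\right) = 6 - 36 l + 3 l^{2}$)
$\sqrt{\left(-854 + 891\right) + O{\left(4 \right)}} = \sqrt{\left(-854 + 891\right) + \left(6 - 144 + 3 \cdot 4^{2}\right)} = \sqrt{37 + \left(6 - 144 + 3 \cdot 16\right)} = \sqrt{37 + \left(6 - 144 + 48\right)} = \sqrt{37 - 90} = \sqrt{-53} = i \sqrt{53}$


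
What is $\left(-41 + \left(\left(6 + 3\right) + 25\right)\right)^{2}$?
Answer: $49$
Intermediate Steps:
$\left(-41 + \left(\left(6 + 3\right) + 25\right)\right)^{2} = \left(-41 + \left(9 + 25\right)\right)^{2} = \left(-41 + 34\right)^{2} = \left(-7\right)^{2} = 49$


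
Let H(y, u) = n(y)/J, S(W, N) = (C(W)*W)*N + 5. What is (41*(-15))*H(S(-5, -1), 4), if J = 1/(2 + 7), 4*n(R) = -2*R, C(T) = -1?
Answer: 0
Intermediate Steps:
n(R) = -R/2 (n(R) = (-2*R)/4 = -R/2)
J = ⅑ (J = 1/9 = ⅑ ≈ 0.11111)
S(W, N) = 5 - N*W (S(W, N) = (-W)*N + 5 = -N*W + 5 = 5 - N*W)
H(y, u) = -9*y/2 (H(y, u) = (-y/2)/(⅑) = -y/2*9 = -9*y/2)
(41*(-15))*H(S(-5, -1), 4) = (41*(-15))*(-9*(5 - 1*(-1)*(-5))/2) = -(-5535)*(5 - 5)/2 = -(-5535)*0/2 = -615*0 = 0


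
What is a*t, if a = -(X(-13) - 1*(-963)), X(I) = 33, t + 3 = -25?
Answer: 27888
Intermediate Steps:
t = -28 (t = -3 - 25 = -28)
a = -996 (a = -(33 - 1*(-963)) = -(33 + 963) = -1*996 = -996)
a*t = -996*(-28) = 27888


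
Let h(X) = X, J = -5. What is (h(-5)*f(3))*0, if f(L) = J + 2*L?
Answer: 0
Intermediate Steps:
f(L) = -5 + 2*L
(h(-5)*f(3))*0 = -5*(-5 + 2*3)*0 = -5*(-5 + 6)*0 = -5*1*0 = -5*0 = 0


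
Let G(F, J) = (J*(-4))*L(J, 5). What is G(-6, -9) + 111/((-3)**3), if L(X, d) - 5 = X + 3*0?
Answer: -1333/9 ≈ -148.11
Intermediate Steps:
L(X, d) = 5 + X (L(X, d) = 5 + (X + 3*0) = 5 + (X + 0) = 5 + X)
G(F, J) = -4*J*(5 + J) (G(F, J) = (J*(-4))*(5 + J) = (-4*J)*(5 + J) = -4*J*(5 + J))
G(-6, -9) + 111/((-3)**3) = -4*(-9)*(5 - 9) + 111/((-3)**3) = -4*(-9)*(-4) + 111/(-27) = -144 + 111*(-1/27) = -144 - 37/9 = -1333/9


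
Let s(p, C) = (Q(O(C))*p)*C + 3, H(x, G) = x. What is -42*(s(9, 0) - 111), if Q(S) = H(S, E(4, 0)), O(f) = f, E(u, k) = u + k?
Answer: 4536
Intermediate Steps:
E(u, k) = k + u
Q(S) = S
s(p, C) = 3 + p*C² (s(p, C) = (C*p)*C + 3 = p*C² + 3 = 3 + p*C²)
-42*(s(9, 0) - 111) = -42*((3 + 9*0²) - 111) = -42*((3 + 9*0) - 111) = -42*((3 + 0) - 111) = -42*(3 - 111) = -42*(-108) = 4536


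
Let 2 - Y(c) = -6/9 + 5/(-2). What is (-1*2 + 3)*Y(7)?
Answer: 31/6 ≈ 5.1667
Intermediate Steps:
Y(c) = 31/6 (Y(c) = 2 - (-6/9 + 5/(-2)) = 2 - (-6*⅑ + 5*(-½)) = 2 - (-⅔ - 5/2) = 2 - 1*(-19/6) = 2 + 19/6 = 31/6)
(-1*2 + 3)*Y(7) = (-1*2 + 3)*(31/6) = (-2 + 3)*(31/6) = 1*(31/6) = 31/6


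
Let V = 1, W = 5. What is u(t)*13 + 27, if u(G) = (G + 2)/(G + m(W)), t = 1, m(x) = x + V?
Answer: 228/7 ≈ 32.571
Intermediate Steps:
m(x) = 1 + x (m(x) = x + 1 = 1 + x)
u(G) = (2 + G)/(6 + G) (u(G) = (G + 2)/(G + (1 + 5)) = (2 + G)/(G + 6) = (2 + G)/(6 + G))
u(t)*13 + 27 = ((2 + 1)/(6 + 1))*13 + 27 = (3/7)*13 + 27 = 39/7 + 27 = 228/7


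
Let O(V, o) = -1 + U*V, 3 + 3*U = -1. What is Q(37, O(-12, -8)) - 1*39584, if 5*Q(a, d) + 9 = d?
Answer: -197914/5 ≈ -39583.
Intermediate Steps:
U = -4/3 (U = -1 + (⅓)*(-1) = -1 - ⅓ = -4/3 ≈ -1.3333)
O(V, o) = -1 - 4*V/3
Q(a, d) = -9/5 + d/5
Q(37, O(-12, -8)) - 1*39584 = (-9/5 + (-1 - 4/3*(-12))/5) - 1*39584 = (-9/5 + (-1 + 16)/5) - 39584 = (-9/5 + (⅕)*15) - 39584 = (-9/5 + 3) - 39584 = 6/5 - 39584 = -197914/5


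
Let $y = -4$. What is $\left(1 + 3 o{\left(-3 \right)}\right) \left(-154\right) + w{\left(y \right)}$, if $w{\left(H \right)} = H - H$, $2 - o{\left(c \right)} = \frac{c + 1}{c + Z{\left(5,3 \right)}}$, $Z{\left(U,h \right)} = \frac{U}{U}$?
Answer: $-616$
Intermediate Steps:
$Z{\left(U,h \right)} = 1$
$o{\left(c \right)} = 1$ ($o{\left(c \right)} = 2 - \frac{c + 1}{c + 1} = 2 - \frac{1 + c}{1 + c} = 2 - 1 = 1$)
$w{\left(H \right)} = 0$
$\left(1 + 3 o{\left(-3 \right)}\right) \left(-154\right) + w{\left(y \right)} = \left(1 + 3 \cdot 1\right) \left(-154\right) + 0 = \left(1 + 3\right) \left(-154\right) + 0 = 4 \left(-154\right) + 0 = -616 + 0 = -616$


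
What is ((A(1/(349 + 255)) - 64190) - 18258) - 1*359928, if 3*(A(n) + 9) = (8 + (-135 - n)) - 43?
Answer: -267234767/604 ≈ -4.4244e+5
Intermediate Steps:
A(n) = -197/3 - n/3 (A(n) = -9 + ((8 + (-135 - n)) - 43)/3 = -9 + ((-127 - n) - 43)/3 = -9 + (-170 - n)/3 = -9 + (-170/3 - n/3) = -197/3 - n/3)
((A(1/(349 + 255)) - 64190) - 18258) - 1*359928 = (((-197/3 - 1/(3*(349 + 255))) - 64190) - 18258) - 1*359928 = (((-197/3 - ⅓/604) - 64190) - 18258) - 359928 = (((-197/3 - ⅓*1/604) - 64190) - 18258) - 359928 = (((-197/3 - 1/1812) - 64190) - 18258) - 359928 = ((-39663/604 - 64190) - 18258) - 359928 = (-38810423/604 - 18258) - 359928 = -49838255/604 - 359928 = -267234767/604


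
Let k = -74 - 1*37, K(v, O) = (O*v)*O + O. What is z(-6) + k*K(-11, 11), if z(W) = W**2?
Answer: 146556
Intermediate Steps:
K(v, O) = O + v*O**2 (K(v, O) = v*O**2 + O = O + v*O**2)
k = -111 (k = -74 - 37 = -111)
z(-6) + k*K(-11, 11) = (-6)**2 - 1221*(1 + 11*(-11)) = 36 - 1221*(1 - 121) = 36 - 1221*(-120) = 36 - 111*(-1320) = 36 + 146520 = 146556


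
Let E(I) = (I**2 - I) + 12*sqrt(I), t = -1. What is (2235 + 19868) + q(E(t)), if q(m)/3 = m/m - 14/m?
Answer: 817901/37 + 126*I/37 ≈ 22105.0 + 3.4054*I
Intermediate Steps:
E(I) = I**2 - I + 12*sqrt(I)
q(m) = 3 - 42/m (q(m) = 3*(m/m - 14/m) = 3*(1 - 14/m) = 3 - 42/m)
(2235 + 19868) + q(E(t)) = (2235 + 19868) + (3 - 42/((-1)**2 - 1*(-1) + 12*sqrt(-1))) = 22103 + (3 - 42/(1 + 1 + 12*I)) = 22103 + (3 - 42*(2 - 12*I)/148) = 22103 + (3 - 21*(2 - 12*I)/74) = 22106 - 21*(2 - 12*I)/74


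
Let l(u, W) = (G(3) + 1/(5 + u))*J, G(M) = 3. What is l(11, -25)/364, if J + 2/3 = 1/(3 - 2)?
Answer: 7/2496 ≈ 0.0028045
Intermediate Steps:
J = ⅓ (J = -⅔ + 1/(3 - 2) = -⅔ + 1/1 = -⅔ + 1 = ⅓ ≈ 0.33333)
l(u, W) = 1 + 1/(3*(5 + u)) (l(u, W) = (3 + 1/(5 + u))*(⅓) = 1 + 1/(3*(5 + u)))
l(11, -25)/364 = ((16/3 + 11)/(5 + 11))/364 = ((49/3)/16)*(1/364) = ((1/16)*(49/3))*(1/364) = (49/48)*(1/364) = 7/2496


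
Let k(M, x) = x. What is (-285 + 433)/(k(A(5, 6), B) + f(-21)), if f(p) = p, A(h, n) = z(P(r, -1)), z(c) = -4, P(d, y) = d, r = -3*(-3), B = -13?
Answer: -74/17 ≈ -4.3529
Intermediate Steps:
r = 9
A(h, n) = -4
(-285 + 433)/(k(A(5, 6), B) + f(-21)) = (-285 + 433)/(-13 - 21) = 148/(-34) = 148*(-1/34) = -74/17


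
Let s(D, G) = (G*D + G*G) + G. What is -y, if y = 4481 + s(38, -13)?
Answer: -4143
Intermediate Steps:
s(D, G) = G + G**2 + D*G (s(D, G) = (D*G + G**2) + G = (G**2 + D*G) + G = G + G**2 + D*G)
y = 4143 (y = 4481 - 13*(1 + 38 - 13) = 4481 - 13*26 = 4481 - 338 = 4143)
-y = -1*4143 = -4143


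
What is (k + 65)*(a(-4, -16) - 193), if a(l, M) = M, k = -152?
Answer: 18183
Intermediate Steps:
(k + 65)*(a(-4, -16) - 193) = (-152 + 65)*(-16 - 193) = -87*(-209) = 18183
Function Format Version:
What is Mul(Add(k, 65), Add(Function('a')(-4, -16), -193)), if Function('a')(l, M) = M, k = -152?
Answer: 18183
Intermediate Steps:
Mul(Add(k, 65), Add(Function('a')(-4, -16), -193)) = Mul(Add(-152, 65), Add(-16, -193)) = Mul(-87, -209) = 18183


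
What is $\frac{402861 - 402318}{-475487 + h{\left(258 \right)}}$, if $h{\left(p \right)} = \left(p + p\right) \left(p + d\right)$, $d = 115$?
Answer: $- \frac{543}{283019} \approx -0.0019186$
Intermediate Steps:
$h{\left(p \right)} = 2 p \left(115 + p\right)$ ($h{\left(p \right)} = \left(p + p\right) \left(p + 115\right) = 2 p \left(115 + p\right)$)
$\frac{402861 - 402318}{-475487 + h{\left(258 \right)}} = \frac{402861 - 402318}{-475487 + 2 \cdot 258 \left(115 + 258\right)} = \frac{543}{-475487 + 2 \cdot 258 \cdot 373} = \frac{543}{-475487 + 192468} = \frac{543}{-283019} = 543 \left(- \frac{1}{283019}\right) = - \frac{543}{283019}$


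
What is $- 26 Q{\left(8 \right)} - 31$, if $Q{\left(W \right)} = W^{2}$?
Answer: $-1695$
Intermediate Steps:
$- 26 Q{\left(8 \right)} - 31 = - 26 \cdot 8^{2} - 31 = \left(-26\right) 64 - 31 = -1664 - 31 = -1695$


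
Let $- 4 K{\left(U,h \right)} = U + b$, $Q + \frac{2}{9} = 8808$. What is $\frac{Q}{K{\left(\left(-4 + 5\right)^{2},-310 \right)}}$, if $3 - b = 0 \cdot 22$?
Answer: $- \frac{79270}{9} \approx -8807.8$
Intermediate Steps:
$Q = \frac{79270}{9}$ ($Q = - \frac{2}{9} + 8808 = \frac{79270}{9} \approx 8807.8$)
$b = 3$ ($b = 3 - 0 \cdot 22 = 3 - 0 = 3 + 0 = 3$)
$K{\left(U,h \right)} = - \frac{3}{4} - \frac{U}{4}$ ($K{\left(U,h \right)} = - \frac{U + 3}{4} = - \frac{3 + U}{4} = - \frac{3}{4} - \frac{U}{4}$)
$\frac{Q}{K{\left(\left(-4 + 5\right)^{2},-310 \right)}} = \frac{79270}{9 \left(- \frac{3}{4} - \frac{\left(-4 + 5\right)^{2}}{4}\right)} = \frac{79270}{9 \left(- \frac{3}{4} - \frac{1^{2}}{4}\right)} = \frac{79270}{9 \left(- \frac{3}{4} - \frac{1}{4}\right)} = \frac{79270}{9 \left(-1\right)} = \frac{79270}{9} \left(-1\right) = - \frac{79270}{9}$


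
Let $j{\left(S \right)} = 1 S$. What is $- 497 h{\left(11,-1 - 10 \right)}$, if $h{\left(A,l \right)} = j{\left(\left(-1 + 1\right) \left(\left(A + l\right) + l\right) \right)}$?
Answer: $0$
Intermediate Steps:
$j{\left(S \right)} = S$
$h{\left(A,l \right)} = 0$ ($h{\left(A,l \right)} = \left(-1 + 1\right) \left(\left(A + l\right) + l\right) = 0 \left(A + 2 l\right) = 0$)
$- 497 h{\left(11,-1 - 10 \right)} = \left(-497\right) 0 = 0$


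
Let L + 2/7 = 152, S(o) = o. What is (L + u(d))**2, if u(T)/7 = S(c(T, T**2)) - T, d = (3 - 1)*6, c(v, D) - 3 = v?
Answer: 1461681/49 ≈ 29830.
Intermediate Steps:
c(v, D) = 3 + v
d = 12 (d = 2*6 = 12)
L = 1062/7 (L = -2/7 + 152 = 1062/7 ≈ 151.71)
u(T) = 21 (u(T) = 7*((3 + T) - T) = 7*3 = 21)
(L + u(d))**2 = (1062/7 + 21)**2 = (1209/7)**2 = 1461681/49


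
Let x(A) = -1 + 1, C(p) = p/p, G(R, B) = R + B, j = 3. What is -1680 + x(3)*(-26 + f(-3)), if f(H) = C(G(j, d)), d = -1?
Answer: -1680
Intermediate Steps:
G(R, B) = B + R
C(p) = 1
f(H) = 1
x(A) = 0
-1680 + x(3)*(-26 + f(-3)) = -1680 + 0*(-26 + 1) = -1680 + 0*(-25) = -1680 + 0 = -1680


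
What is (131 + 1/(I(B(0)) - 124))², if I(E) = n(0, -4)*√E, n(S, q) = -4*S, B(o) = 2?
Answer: 263835049/15376 ≈ 17159.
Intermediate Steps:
I(E) = 0 (I(E) = (-4*0)*√E = 0*√E = 0)
(131 + 1/(I(B(0)) - 124))² = (131 + 1/(0 - 124))² = (131 + 1/(-124))² = (131 - 1/124)² = (16243/124)² = 263835049/15376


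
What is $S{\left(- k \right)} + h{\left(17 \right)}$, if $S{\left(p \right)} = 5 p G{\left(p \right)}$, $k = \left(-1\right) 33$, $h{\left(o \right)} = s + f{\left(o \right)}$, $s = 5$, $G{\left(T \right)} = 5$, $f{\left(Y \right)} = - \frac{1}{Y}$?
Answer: $\frac{14109}{17} \approx 829.94$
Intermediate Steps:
$h{\left(o \right)} = 5 - \frac{1}{o}$
$k = -33$
$S{\left(p \right)} = 25 p$ ($S{\left(p \right)} = 5 p 5 = 25 p$)
$S{\left(- k \right)} + h{\left(17 \right)} = 25 \left(\left(-1\right) \left(-33\right)\right) + \left(5 - \frac{1}{17}\right) = 25 \cdot 33 + \left(5 - \frac{1}{17}\right) = 825 + \left(5 - \frac{1}{17}\right) = 825 + \frac{84}{17} = \frac{14109}{17}$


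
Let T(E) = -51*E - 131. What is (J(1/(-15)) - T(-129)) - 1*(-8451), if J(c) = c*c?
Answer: 450676/225 ≈ 2003.0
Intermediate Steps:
J(c) = c²
T(E) = -131 - 51*E
(J(1/(-15)) - T(-129)) - 1*(-8451) = ((1/(-15))² - (-131 - 51*(-129))) - 1*(-8451) = ((-1/15)² - (-131 + 6579)) + 8451 = (1/225 - 1*6448) + 8451 = (1/225 - 6448) + 8451 = -1450799/225 + 8451 = 450676/225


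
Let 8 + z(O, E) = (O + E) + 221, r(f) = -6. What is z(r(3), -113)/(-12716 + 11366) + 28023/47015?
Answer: 3341164/6347025 ≈ 0.52641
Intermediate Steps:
z(O, E) = 213 + E + O (z(O, E) = -8 + ((O + E) + 221) = -8 + ((E + O) + 221) = -8 + (221 + E + O) = 213 + E + O)
z(r(3), -113)/(-12716 + 11366) + 28023/47015 = (213 - 113 - 6)/(-12716 + 11366) + 28023/47015 = 94/(-1350) + 28023*(1/47015) = 94*(-1/1350) + 28023/47015 = -47/675 + 28023/47015 = 3341164/6347025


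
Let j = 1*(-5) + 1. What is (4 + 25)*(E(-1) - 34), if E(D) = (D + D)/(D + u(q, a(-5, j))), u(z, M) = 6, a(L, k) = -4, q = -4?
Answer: -4988/5 ≈ -997.60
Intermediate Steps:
j = -4 (j = -5 + 1 = -4)
E(D) = 2*D/(6 + D) (E(D) = (D + D)/(D + 6) = (2*D)/(6 + D) = 2*D/(6 + D))
(4 + 25)*(E(-1) - 34) = (4 + 25)*(2*(-1)/(6 - 1) - 34) = 29*(2*(-1)/5 - 34) = 29*(2*(-1)*(1/5) - 34) = 29*(-2/5 - 34) = 29*(-172/5) = -4988/5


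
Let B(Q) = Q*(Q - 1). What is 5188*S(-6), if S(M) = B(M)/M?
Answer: -36316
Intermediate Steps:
B(Q) = Q*(-1 + Q)
S(M) = -1 + M (S(M) = (M*(-1 + M))/M = -1 + M)
5188*S(-6) = 5188*(-1 - 6) = 5188*(-7) = -36316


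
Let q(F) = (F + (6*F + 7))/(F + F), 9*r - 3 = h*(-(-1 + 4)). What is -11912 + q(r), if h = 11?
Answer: -238191/20 ≈ -11910.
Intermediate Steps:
r = -10/3 (r = ⅓ + (11*(-(-1 + 4)))/9 = ⅓ + (11*(-1*3))/9 = ⅓ + (11*(-3))/9 = ⅓ + (⅑)*(-33) = ⅓ - 11/3 = -10/3 ≈ -3.3333)
q(F) = (7 + 7*F)/(2*F) (q(F) = (F + (7 + 6*F))/((2*F)) = (7 + 7*F)*(1/(2*F)) = (7 + 7*F)/(2*F))
-11912 + q(r) = -11912 + 7*(1 - 10/3)/(2*(-10/3)) = -11912 + (7/2)*(-3/10)*(-7/3) = -11912 + 49/20 = -238191/20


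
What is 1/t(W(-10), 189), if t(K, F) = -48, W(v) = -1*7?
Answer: -1/48 ≈ -0.020833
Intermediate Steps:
W(v) = -7
1/t(W(-10), 189) = 1/(-48) = -1/48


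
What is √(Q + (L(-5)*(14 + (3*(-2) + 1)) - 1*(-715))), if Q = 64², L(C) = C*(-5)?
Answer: 2*√1259 ≈ 70.965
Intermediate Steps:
L(C) = -5*C
Q = 4096
√(Q + (L(-5)*(14 + (3*(-2) + 1)) - 1*(-715))) = √(4096 + ((-5*(-5))*(14 + (3*(-2) + 1)) - 1*(-715))) = √(4096 + (25*(14 + (-6 + 1)) + 715)) = √(4096 + (25*(14 - 5) + 715)) = √(4096 + (25*9 + 715)) = √(4096 + (225 + 715)) = √(4096 + 940) = √5036 = 2*√1259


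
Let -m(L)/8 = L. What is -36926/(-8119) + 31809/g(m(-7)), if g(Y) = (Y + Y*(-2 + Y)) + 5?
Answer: 372173981/25047115 ≈ 14.859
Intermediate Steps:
m(L) = -8*L
g(Y) = 5 + Y + Y*(-2 + Y)
-36926/(-8119) + 31809/g(m(-7)) = -36926/(-8119) + 31809/(5 + (-8*(-7))**2 - (-8)*(-7)) = -36926*(-1/8119) + 31809/(5 + 56**2 - 1*56) = 36926/8119 + 31809/(5 + 3136 - 56) = 36926/8119 + 31809/3085 = 372173981/25047115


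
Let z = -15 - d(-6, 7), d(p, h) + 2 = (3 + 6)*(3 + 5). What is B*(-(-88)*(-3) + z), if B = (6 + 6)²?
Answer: -50256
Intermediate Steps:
B = 144 (B = 12² = 144)
d(p, h) = 70 (d(p, h) = -2 + (3 + 6)*(3 + 5) = -2 + 9*8 = -2 + 72 = 70)
z = -85 (z = -15 - 1*70 = -15 - 70 = -85)
B*(-(-88)*(-3) + z) = 144*(-(-88)*(-3) - 85) = 144*(-22*12 - 85) = 144*(-264 - 85) = 144*(-349) = -50256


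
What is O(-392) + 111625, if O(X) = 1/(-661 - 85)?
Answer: 83272249/746 ≈ 1.1163e+5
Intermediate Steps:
O(X) = -1/746 (O(X) = 1/(-746) = -1/746)
O(-392) + 111625 = -1/746 + 111625 = 83272249/746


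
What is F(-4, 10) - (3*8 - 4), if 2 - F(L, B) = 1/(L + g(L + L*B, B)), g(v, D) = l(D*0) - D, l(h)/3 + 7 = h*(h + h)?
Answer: -629/35 ≈ -17.971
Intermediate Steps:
l(h) = -21 + 6*h² (l(h) = -21 + 3*(h*(h + h)) = -21 + 3*(h*(2*h)) = -21 + 3*(2*h²) = -21 + 6*h²)
g(v, D) = -21 - D (g(v, D) = (-21 + 6*(D*0)²) - D = (-21 + 6*0²) - D = (-21 + 6*0) - D = (-21 + 0) - D = -21 - D)
F(L, B) = 2 - 1/(-21 + L - B) (F(L, B) = 2 - 1/(L + (-21 - B)) = 2 - 1/(-21 + L - B))
F(-4, 10) - (3*8 - 4) = (43 - 2*(-4) + 2*10)/(21 + 10 - 1*(-4)) - (3*8 - 4) = (43 + 8 + 20)/(21 + 10 + 4) - (24 - 4) = 71/35 - 1*20 = (1/35)*71 - 20 = 71/35 - 20 = -629/35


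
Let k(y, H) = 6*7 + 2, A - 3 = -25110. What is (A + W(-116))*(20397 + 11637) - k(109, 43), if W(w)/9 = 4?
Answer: -803124458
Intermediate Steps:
A = -25107 (A = 3 - 25110 = -25107)
W(w) = 36 (W(w) = 9*4 = 36)
k(y, H) = 44 (k(y, H) = 42 + 2 = 44)
(A + W(-116))*(20397 + 11637) - k(109, 43) = (-25107 + 36)*(20397 + 11637) - 1*44 = -25071*32034 - 44 = -803124414 - 44 = -803124458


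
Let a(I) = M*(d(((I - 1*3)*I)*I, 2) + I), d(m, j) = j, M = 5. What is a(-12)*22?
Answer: -1100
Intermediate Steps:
a(I) = 10 + 5*I (a(I) = 5*(2 + I) = 10 + 5*I)
a(-12)*22 = (10 + 5*(-12))*22 = (10 - 60)*22 = -50*22 = -1100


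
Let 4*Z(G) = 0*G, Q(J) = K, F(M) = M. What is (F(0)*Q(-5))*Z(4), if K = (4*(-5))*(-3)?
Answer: 0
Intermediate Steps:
K = 60 (K = -20*(-3) = 60)
Q(J) = 60
Z(G) = 0 (Z(G) = (0*G)/4 = (¼)*0 = 0)
(F(0)*Q(-5))*Z(4) = (0*60)*0 = 0*0 = 0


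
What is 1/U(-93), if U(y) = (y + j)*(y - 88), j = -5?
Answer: 1/17738 ≈ 5.6376e-5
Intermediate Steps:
U(y) = (-88 + y)*(-5 + y) (U(y) = (y - 5)*(y - 88) = (-5 + y)*(-88 + y) = (-88 + y)*(-5 + y))
1/U(-93) = 1/(440 + (-93)² - 93*(-93)) = 1/(440 + 8649 + 8649) = 1/17738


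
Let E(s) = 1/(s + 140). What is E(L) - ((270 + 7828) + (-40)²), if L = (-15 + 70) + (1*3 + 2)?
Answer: -1939599/200 ≈ -9698.0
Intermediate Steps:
L = 60 (L = 55 + (3 + 2) = 55 + 5 = 60)
E(s) = 1/(140 + s)
E(L) - ((270 + 7828) + (-40)²) = 1/(140 + 60) - ((270 + 7828) + (-40)²) = 1/200 - (8098 + 1600) = 1/200 - 1*9698 = 1/200 - 9698 = -1939599/200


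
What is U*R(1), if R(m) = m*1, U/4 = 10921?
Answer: 43684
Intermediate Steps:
U = 43684 (U = 4*10921 = 43684)
R(m) = m
U*R(1) = 43684*1 = 43684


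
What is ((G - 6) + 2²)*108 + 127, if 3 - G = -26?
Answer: 3043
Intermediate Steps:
G = 29 (G = 3 - 1*(-26) = 3 + 26 = 29)
((G - 6) + 2²)*108 + 127 = ((29 - 6) + 2²)*108 + 127 = (23 + 4)*108 + 127 = 27*108 + 127 = 2916 + 127 = 3043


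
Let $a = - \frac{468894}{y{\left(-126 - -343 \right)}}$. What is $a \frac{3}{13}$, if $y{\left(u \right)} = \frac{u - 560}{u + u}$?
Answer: $\frac{87214284}{637} \approx 1.3691 \cdot 10^{5}$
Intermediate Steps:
$y{\left(u \right)} = \frac{-560 + u}{2 u}$
$a = \frac{29071428}{49}$ ($a = - \frac{468894}{\frac{1}{2} \frac{1}{-126 - -343} \left(-560 - -217\right)} = - \frac{468894}{\frac{1}{2} \frac{1}{-126 + 343} \left(-560 + \left(-126 + 343\right)\right)} = - \frac{468894}{\frac{1}{2} \cdot \frac{1}{217} \left(-560 + 217\right)} = - \frac{468894}{\frac{1}{2} \cdot \frac{1}{217} \left(-343\right)} = - \frac{468894}{- \frac{49}{62}} = \left(-468894\right) \left(- \frac{62}{49}\right) = \frac{29071428}{49} \approx 5.9329 \cdot 10^{5}$)
$a \frac{3}{13} = \frac{29071428 \cdot \frac{3}{13}}{49} = \frac{29071428 \cdot 3 \cdot \frac{1}{13}}{49} = \frac{29071428}{49} \cdot \frac{3}{13} = \frac{87214284}{637}$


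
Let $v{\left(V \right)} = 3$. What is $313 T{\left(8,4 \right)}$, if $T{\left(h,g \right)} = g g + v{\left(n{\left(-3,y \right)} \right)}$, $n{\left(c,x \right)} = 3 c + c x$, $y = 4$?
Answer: $5947$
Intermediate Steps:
$T{\left(h,g \right)} = 3 + g^{2}$ ($T{\left(h,g \right)} = g g + 3 = g^{2} + 3 = 3 + g^{2}$)
$313 T{\left(8,4 \right)} = 313 \left(3 + 4^{2}\right) = 313 \left(3 + 16\right) = 313 \cdot 19 = 5947$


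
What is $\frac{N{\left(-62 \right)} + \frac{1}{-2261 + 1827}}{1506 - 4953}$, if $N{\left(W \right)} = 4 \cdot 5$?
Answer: $- \frac{2893}{498666} \approx -0.0058015$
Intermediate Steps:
$N{\left(W \right)} = 20$
$\frac{N{\left(-62 \right)} + \frac{1}{-2261 + 1827}}{1506 - 4953} = \frac{20 + \frac{1}{-2261 + 1827}}{1506 - 4953} = \frac{20 + \frac{1}{-434}}{-3447} = \left(20 - \frac{1}{434}\right) \left(- \frac{1}{3447}\right) = \frac{8679}{434} \left(- \frac{1}{3447}\right) = - \frac{2893}{498666}$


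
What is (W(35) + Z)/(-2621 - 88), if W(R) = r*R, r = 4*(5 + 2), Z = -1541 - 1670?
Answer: 2231/2709 ≈ 0.82355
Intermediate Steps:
Z = -3211
r = 28 (r = 4*7 = 28)
W(R) = 28*R
(W(35) + Z)/(-2621 - 88) = (28*35 - 3211)/(-2621 - 88) = (980 - 3211)/(-2709) = -2231*(-1/2709) = 2231/2709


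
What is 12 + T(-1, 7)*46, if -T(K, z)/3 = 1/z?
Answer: -54/7 ≈ -7.7143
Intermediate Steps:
T(K, z) = -3/z
12 + T(-1, 7)*46 = 12 - 3/7*46 = 12 - 138/7 = -54/7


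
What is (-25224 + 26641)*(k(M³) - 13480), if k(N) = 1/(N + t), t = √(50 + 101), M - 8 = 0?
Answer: -5004369486376/261993 - 1417*√151/261993 ≈ -1.9101e+7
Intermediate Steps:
M = 8 (M = 8 + 0 = 8)
t = √151 ≈ 12.288
k(N) = 1/(N + √151)
(-25224 + 26641)*(k(M³) - 13480) = (-25224 + 26641)*(1/(8³ + √151) - 13480) = 1417*(1/(512 + √151) - 13480) = 1417*(-13480 + 1/(512 + √151)) = -19101160 + 1417/(512 + √151)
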